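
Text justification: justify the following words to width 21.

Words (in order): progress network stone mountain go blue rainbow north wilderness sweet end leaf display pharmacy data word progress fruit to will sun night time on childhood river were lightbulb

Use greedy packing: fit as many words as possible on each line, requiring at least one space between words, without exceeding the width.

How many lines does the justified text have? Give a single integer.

Line 1: ['progress', 'network'] (min_width=16, slack=5)
Line 2: ['stone', 'mountain', 'go'] (min_width=17, slack=4)
Line 3: ['blue', 'rainbow', 'north'] (min_width=18, slack=3)
Line 4: ['wilderness', 'sweet', 'end'] (min_width=20, slack=1)
Line 5: ['leaf', 'display', 'pharmacy'] (min_width=21, slack=0)
Line 6: ['data', 'word', 'progress'] (min_width=18, slack=3)
Line 7: ['fruit', 'to', 'will', 'sun'] (min_width=17, slack=4)
Line 8: ['night', 'time', 'on'] (min_width=13, slack=8)
Line 9: ['childhood', 'river', 'were'] (min_width=20, slack=1)
Line 10: ['lightbulb'] (min_width=9, slack=12)
Total lines: 10

Answer: 10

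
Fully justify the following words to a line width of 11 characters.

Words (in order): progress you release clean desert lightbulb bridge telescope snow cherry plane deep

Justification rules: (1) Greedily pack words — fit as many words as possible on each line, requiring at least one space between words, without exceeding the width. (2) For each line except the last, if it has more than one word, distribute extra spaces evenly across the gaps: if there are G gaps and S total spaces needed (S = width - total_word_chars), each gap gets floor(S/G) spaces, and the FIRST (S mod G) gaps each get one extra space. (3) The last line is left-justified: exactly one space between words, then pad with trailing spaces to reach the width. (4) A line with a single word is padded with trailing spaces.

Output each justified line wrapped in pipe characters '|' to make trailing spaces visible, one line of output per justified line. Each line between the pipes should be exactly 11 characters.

Line 1: ['progress'] (min_width=8, slack=3)
Line 2: ['you', 'release'] (min_width=11, slack=0)
Line 3: ['clean'] (min_width=5, slack=6)
Line 4: ['desert'] (min_width=6, slack=5)
Line 5: ['lightbulb'] (min_width=9, slack=2)
Line 6: ['bridge'] (min_width=6, slack=5)
Line 7: ['telescope'] (min_width=9, slack=2)
Line 8: ['snow', 'cherry'] (min_width=11, slack=0)
Line 9: ['plane', 'deep'] (min_width=10, slack=1)

Answer: |progress   |
|you release|
|clean      |
|desert     |
|lightbulb  |
|bridge     |
|telescope  |
|snow cherry|
|plane deep |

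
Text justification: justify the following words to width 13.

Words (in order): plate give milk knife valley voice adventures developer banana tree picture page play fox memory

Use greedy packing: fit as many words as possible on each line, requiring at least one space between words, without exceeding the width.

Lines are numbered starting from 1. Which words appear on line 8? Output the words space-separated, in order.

Answer: play fox

Derivation:
Line 1: ['plate', 'give'] (min_width=10, slack=3)
Line 2: ['milk', 'knife'] (min_width=10, slack=3)
Line 3: ['valley', 'voice'] (min_width=12, slack=1)
Line 4: ['adventures'] (min_width=10, slack=3)
Line 5: ['developer'] (min_width=9, slack=4)
Line 6: ['banana', 'tree'] (min_width=11, slack=2)
Line 7: ['picture', 'page'] (min_width=12, slack=1)
Line 8: ['play', 'fox'] (min_width=8, slack=5)
Line 9: ['memory'] (min_width=6, slack=7)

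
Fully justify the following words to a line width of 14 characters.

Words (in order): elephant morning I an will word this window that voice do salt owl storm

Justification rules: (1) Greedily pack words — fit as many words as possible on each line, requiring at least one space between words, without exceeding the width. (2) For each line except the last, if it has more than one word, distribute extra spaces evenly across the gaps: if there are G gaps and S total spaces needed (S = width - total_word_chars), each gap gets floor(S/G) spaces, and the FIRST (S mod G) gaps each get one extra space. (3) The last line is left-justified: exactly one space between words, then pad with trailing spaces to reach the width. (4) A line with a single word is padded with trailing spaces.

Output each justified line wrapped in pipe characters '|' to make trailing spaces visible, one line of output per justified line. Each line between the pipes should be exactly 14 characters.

Line 1: ['elephant'] (min_width=8, slack=6)
Line 2: ['morning', 'I', 'an'] (min_width=12, slack=2)
Line 3: ['will', 'word', 'this'] (min_width=14, slack=0)
Line 4: ['window', 'that'] (min_width=11, slack=3)
Line 5: ['voice', 'do', 'salt'] (min_width=13, slack=1)
Line 6: ['owl', 'storm'] (min_width=9, slack=5)

Answer: |elephant      |
|morning  I  an|
|will word this|
|window    that|
|voice  do salt|
|owl storm     |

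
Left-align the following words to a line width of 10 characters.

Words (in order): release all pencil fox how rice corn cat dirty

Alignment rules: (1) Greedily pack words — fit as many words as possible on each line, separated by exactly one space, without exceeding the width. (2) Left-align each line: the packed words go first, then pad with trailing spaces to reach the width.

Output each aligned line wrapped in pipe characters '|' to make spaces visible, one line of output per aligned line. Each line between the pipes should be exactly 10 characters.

Answer: |release   |
|all pencil|
|fox how   |
|rice corn |
|cat dirty |

Derivation:
Line 1: ['release'] (min_width=7, slack=3)
Line 2: ['all', 'pencil'] (min_width=10, slack=0)
Line 3: ['fox', 'how'] (min_width=7, slack=3)
Line 4: ['rice', 'corn'] (min_width=9, slack=1)
Line 5: ['cat', 'dirty'] (min_width=9, slack=1)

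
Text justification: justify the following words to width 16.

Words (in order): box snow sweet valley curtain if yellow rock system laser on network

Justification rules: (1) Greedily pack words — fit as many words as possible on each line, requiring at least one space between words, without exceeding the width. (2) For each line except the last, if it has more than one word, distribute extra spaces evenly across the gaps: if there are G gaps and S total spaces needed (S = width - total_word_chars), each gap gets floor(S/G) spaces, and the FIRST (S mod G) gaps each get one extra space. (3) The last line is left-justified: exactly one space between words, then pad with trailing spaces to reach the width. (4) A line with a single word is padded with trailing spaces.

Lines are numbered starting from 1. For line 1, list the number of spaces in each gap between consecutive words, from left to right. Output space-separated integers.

Line 1: ['box', 'snow', 'sweet'] (min_width=14, slack=2)
Line 2: ['valley', 'curtain'] (min_width=14, slack=2)
Line 3: ['if', 'yellow', 'rock'] (min_width=14, slack=2)
Line 4: ['system', 'laser', 'on'] (min_width=15, slack=1)
Line 5: ['network'] (min_width=7, slack=9)

Answer: 2 2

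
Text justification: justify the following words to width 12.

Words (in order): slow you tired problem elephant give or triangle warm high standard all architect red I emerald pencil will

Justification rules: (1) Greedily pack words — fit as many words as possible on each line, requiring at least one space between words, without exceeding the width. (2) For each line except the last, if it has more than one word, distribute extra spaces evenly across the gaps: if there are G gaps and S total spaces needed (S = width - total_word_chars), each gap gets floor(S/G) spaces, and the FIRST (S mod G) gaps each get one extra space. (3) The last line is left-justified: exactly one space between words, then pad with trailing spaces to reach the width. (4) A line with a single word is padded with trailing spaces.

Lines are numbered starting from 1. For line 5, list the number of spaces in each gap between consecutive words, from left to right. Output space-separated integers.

Line 1: ['slow', 'you'] (min_width=8, slack=4)
Line 2: ['tired'] (min_width=5, slack=7)
Line 3: ['problem'] (min_width=7, slack=5)
Line 4: ['elephant'] (min_width=8, slack=4)
Line 5: ['give', 'or'] (min_width=7, slack=5)
Line 6: ['triangle'] (min_width=8, slack=4)
Line 7: ['warm', 'high'] (min_width=9, slack=3)
Line 8: ['standard', 'all'] (min_width=12, slack=0)
Line 9: ['architect'] (min_width=9, slack=3)
Line 10: ['red', 'I'] (min_width=5, slack=7)
Line 11: ['emerald'] (min_width=7, slack=5)
Line 12: ['pencil', 'will'] (min_width=11, slack=1)

Answer: 6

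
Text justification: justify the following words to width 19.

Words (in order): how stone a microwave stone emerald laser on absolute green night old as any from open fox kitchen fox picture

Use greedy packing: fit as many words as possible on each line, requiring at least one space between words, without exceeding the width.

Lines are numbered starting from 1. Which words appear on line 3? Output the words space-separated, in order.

Answer: emerald laser on

Derivation:
Line 1: ['how', 'stone', 'a'] (min_width=11, slack=8)
Line 2: ['microwave', 'stone'] (min_width=15, slack=4)
Line 3: ['emerald', 'laser', 'on'] (min_width=16, slack=3)
Line 4: ['absolute', 'green'] (min_width=14, slack=5)
Line 5: ['night', 'old', 'as', 'any'] (min_width=16, slack=3)
Line 6: ['from', 'open', 'fox'] (min_width=13, slack=6)
Line 7: ['kitchen', 'fox', 'picture'] (min_width=19, slack=0)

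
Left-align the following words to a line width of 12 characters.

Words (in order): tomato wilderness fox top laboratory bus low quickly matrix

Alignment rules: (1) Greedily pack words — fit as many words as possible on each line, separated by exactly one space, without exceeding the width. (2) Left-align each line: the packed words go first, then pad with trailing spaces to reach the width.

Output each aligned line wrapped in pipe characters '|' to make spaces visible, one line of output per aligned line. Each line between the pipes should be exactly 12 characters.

Line 1: ['tomato'] (min_width=6, slack=6)
Line 2: ['wilderness'] (min_width=10, slack=2)
Line 3: ['fox', 'top'] (min_width=7, slack=5)
Line 4: ['laboratory'] (min_width=10, slack=2)
Line 5: ['bus', 'low'] (min_width=7, slack=5)
Line 6: ['quickly'] (min_width=7, slack=5)
Line 7: ['matrix'] (min_width=6, slack=6)

Answer: |tomato      |
|wilderness  |
|fox top     |
|laboratory  |
|bus low     |
|quickly     |
|matrix      |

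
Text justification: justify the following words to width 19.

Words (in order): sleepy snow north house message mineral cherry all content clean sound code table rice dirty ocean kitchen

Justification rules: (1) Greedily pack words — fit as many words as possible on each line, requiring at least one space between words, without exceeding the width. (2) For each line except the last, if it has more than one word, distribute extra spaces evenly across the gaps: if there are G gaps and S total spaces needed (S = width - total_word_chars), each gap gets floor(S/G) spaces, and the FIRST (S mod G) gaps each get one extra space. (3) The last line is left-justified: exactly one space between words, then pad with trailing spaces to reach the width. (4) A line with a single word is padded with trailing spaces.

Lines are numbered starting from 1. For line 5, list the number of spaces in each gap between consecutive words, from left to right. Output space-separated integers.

Line 1: ['sleepy', 'snow', 'north'] (min_width=17, slack=2)
Line 2: ['house', 'message'] (min_width=13, slack=6)
Line 3: ['mineral', 'cherry', 'all'] (min_width=18, slack=1)
Line 4: ['content', 'clean', 'sound'] (min_width=19, slack=0)
Line 5: ['code', 'table', 'rice'] (min_width=15, slack=4)
Line 6: ['dirty', 'ocean', 'kitchen'] (min_width=19, slack=0)

Answer: 3 3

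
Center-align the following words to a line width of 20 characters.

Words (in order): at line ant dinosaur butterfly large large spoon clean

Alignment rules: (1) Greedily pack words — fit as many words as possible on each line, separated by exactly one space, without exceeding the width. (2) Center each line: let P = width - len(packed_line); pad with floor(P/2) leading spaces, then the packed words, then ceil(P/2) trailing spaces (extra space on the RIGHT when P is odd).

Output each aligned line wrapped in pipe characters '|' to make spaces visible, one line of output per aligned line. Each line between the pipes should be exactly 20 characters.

Line 1: ['at', 'line', 'ant', 'dinosaur'] (min_width=20, slack=0)
Line 2: ['butterfly', 'large'] (min_width=15, slack=5)
Line 3: ['large', 'spoon', 'clean'] (min_width=17, slack=3)

Answer: |at line ant dinosaur|
|  butterfly large   |
| large spoon clean  |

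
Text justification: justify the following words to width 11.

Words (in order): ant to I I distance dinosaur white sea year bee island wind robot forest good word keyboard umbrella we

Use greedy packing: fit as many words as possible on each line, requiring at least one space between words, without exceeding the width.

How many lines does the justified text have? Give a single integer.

Line 1: ['ant', 'to', 'I', 'I'] (min_width=10, slack=1)
Line 2: ['distance'] (min_width=8, slack=3)
Line 3: ['dinosaur'] (min_width=8, slack=3)
Line 4: ['white', 'sea'] (min_width=9, slack=2)
Line 5: ['year', 'bee'] (min_width=8, slack=3)
Line 6: ['island', 'wind'] (min_width=11, slack=0)
Line 7: ['robot'] (min_width=5, slack=6)
Line 8: ['forest', 'good'] (min_width=11, slack=0)
Line 9: ['word'] (min_width=4, slack=7)
Line 10: ['keyboard'] (min_width=8, slack=3)
Line 11: ['umbrella', 'we'] (min_width=11, slack=0)
Total lines: 11

Answer: 11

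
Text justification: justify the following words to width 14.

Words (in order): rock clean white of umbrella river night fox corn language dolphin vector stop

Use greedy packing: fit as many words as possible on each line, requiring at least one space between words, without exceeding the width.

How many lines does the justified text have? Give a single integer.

Line 1: ['rock', 'clean'] (min_width=10, slack=4)
Line 2: ['white', 'of'] (min_width=8, slack=6)
Line 3: ['umbrella', 'river'] (min_width=14, slack=0)
Line 4: ['night', 'fox', 'corn'] (min_width=14, slack=0)
Line 5: ['language'] (min_width=8, slack=6)
Line 6: ['dolphin', 'vector'] (min_width=14, slack=0)
Line 7: ['stop'] (min_width=4, slack=10)
Total lines: 7

Answer: 7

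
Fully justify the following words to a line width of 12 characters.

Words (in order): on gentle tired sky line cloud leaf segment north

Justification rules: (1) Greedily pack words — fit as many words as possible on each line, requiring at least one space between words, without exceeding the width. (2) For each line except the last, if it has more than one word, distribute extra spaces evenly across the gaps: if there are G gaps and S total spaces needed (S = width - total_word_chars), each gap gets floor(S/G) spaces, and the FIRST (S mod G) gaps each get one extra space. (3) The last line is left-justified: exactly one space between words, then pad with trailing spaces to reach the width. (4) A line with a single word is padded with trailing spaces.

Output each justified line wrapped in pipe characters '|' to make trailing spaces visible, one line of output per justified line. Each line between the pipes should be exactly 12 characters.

Line 1: ['on', 'gentle'] (min_width=9, slack=3)
Line 2: ['tired', 'sky'] (min_width=9, slack=3)
Line 3: ['line', 'cloud'] (min_width=10, slack=2)
Line 4: ['leaf', 'segment'] (min_width=12, slack=0)
Line 5: ['north'] (min_width=5, slack=7)

Answer: |on    gentle|
|tired    sky|
|line   cloud|
|leaf segment|
|north       |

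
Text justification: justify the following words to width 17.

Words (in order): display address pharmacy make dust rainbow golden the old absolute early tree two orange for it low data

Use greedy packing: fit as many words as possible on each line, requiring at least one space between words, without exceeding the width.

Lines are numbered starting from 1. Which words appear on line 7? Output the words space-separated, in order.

Line 1: ['display', 'address'] (min_width=15, slack=2)
Line 2: ['pharmacy', 'make'] (min_width=13, slack=4)
Line 3: ['dust', 'rainbow'] (min_width=12, slack=5)
Line 4: ['golden', 'the', 'old'] (min_width=14, slack=3)
Line 5: ['absolute', 'early'] (min_width=14, slack=3)
Line 6: ['tree', 'two', 'orange'] (min_width=15, slack=2)
Line 7: ['for', 'it', 'low', 'data'] (min_width=15, slack=2)

Answer: for it low data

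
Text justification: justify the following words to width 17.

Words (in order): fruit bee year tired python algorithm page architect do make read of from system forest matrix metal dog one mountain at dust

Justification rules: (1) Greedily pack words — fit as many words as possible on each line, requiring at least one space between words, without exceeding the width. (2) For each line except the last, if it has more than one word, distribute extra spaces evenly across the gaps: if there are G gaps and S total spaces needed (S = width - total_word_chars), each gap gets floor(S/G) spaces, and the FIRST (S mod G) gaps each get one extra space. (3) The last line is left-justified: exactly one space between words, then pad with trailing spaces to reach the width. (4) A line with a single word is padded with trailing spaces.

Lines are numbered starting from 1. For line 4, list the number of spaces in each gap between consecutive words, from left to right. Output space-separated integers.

Answer: 1 1

Derivation:
Line 1: ['fruit', 'bee', 'year'] (min_width=14, slack=3)
Line 2: ['tired', 'python'] (min_width=12, slack=5)
Line 3: ['algorithm', 'page'] (min_width=14, slack=3)
Line 4: ['architect', 'do', 'make'] (min_width=17, slack=0)
Line 5: ['read', 'of', 'from'] (min_width=12, slack=5)
Line 6: ['system', 'forest'] (min_width=13, slack=4)
Line 7: ['matrix', 'metal', 'dog'] (min_width=16, slack=1)
Line 8: ['one', 'mountain', 'at'] (min_width=15, slack=2)
Line 9: ['dust'] (min_width=4, slack=13)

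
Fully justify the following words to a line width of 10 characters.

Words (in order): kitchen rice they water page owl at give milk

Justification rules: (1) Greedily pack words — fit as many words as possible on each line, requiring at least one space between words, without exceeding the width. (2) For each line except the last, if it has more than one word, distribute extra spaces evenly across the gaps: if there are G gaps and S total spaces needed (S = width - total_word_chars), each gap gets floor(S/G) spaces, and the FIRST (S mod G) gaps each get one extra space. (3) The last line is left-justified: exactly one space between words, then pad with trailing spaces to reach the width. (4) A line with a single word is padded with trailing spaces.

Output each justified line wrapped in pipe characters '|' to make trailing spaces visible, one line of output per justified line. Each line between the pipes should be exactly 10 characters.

Line 1: ['kitchen'] (min_width=7, slack=3)
Line 2: ['rice', 'they'] (min_width=9, slack=1)
Line 3: ['water', 'page'] (min_width=10, slack=0)
Line 4: ['owl', 'at'] (min_width=6, slack=4)
Line 5: ['give', 'milk'] (min_width=9, slack=1)

Answer: |kitchen   |
|rice  they|
|water page|
|owl     at|
|give milk |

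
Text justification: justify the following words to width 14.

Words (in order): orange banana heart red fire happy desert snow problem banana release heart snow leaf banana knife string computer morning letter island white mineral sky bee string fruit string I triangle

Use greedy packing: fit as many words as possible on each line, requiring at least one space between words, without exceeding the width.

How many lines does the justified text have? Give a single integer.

Line 1: ['orange', 'banana'] (min_width=13, slack=1)
Line 2: ['heart', 'red', 'fire'] (min_width=14, slack=0)
Line 3: ['happy', 'desert'] (min_width=12, slack=2)
Line 4: ['snow', 'problem'] (min_width=12, slack=2)
Line 5: ['banana', 'release'] (min_width=14, slack=0)
Line 6: ['heart', 'snow'] (min_width=10, slack=4)
Line 7: ['leaf', 'banana'] (min_width=11, slack=3)
Line 8: ['knife', 'string'] (min_width=12, slack=2)
Line 9: ['computer'] (min_width=8, slack=6)
Line 10: ['morning', 'letter'] (min_width=14, slack=0)
Line 11: ['island', 'white'] (min_width=12, slack=2)
Line 12: ['mineral', 'sky'] (min_width=11, slack=3)
Line 13: ['bee', 'string'] (min_width=10, slack=4)
Line 14: ['fruit', 'string', 'I'] (min_width=14, slack=0)
Line 15: ['triangle'] (min_width=8, slack=6)
Total lines: 15

Answer: 15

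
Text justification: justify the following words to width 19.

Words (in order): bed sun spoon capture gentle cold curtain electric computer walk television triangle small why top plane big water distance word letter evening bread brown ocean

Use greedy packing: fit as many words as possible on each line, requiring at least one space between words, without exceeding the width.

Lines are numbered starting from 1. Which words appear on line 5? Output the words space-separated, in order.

Line 1: ['bed', 'sun', 'spoon'] (min_width=13, slack=6)
Line 2: ['capture', 'gentle', 'cold'] (min_width=19, slack=0)
Line 3: ['curtain', 'electric'] (min_width=16, slack=3)
Line 4: ['computer', 'walk'] (min_width=13, slack=6)
Line 5: ['television', 'triangle'] (min_width=19, slack=0)
Line 6: ['small', 'why', 'top', 'plane'] (min_width=19, slack=0)
Line 7: ['big', 'water', 'distance'] (min_width=18, slack=1)
Line 8: ['word', 'letter', 'evening'] (min_width=19, slack=0)
Line 9: ['bread', 'brown', 'ocean'] (min_width=17, slack=2)

Answer: television triangle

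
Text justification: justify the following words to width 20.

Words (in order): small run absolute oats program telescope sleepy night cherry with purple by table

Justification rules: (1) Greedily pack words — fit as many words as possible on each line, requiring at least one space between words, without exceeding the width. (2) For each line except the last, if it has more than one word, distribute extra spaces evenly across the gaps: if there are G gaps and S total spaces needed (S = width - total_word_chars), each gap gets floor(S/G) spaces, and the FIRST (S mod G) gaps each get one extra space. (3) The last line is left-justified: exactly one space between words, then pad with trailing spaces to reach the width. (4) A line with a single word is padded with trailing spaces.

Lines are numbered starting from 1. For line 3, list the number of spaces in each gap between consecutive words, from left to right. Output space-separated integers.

Answer: 5

Derivation:
Line 1: ['small', 'run', 'absolute'] (min_width=18, slack=2)
Line 2: ['oats', 'program'] (min_width=12, slack=8)
Line 3: ['telescope', 'sleepy'] (min_width=16, slack=4)
Line 4: ['night', 'cherry', 'with'] (min_width=17, slack=3)
Line 5: ['purple', 'by', 'table'] (min_width=15, slack=5)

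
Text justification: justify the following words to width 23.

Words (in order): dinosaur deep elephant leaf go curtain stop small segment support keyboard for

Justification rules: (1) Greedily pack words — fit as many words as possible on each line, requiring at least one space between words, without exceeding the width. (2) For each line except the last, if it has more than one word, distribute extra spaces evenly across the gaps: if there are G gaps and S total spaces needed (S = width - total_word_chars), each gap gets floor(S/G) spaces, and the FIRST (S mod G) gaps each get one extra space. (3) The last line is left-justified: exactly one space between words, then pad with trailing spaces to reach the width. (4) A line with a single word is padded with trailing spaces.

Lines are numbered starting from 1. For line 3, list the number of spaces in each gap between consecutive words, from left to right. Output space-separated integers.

Line 1: ['dinosaur', 'deep', 'elephant'] (min_width=22, slack=1)
Line 2: ['leaf', 'go', 'curtain', 'stop'] (min_width=20, slack=3)
Line 3: ['small', 'segment', 'support'] (min_width=21, slack=2)
Line 4: ['keyboard', 'for'] (min_width=12, slack=11)

Answer: 2 2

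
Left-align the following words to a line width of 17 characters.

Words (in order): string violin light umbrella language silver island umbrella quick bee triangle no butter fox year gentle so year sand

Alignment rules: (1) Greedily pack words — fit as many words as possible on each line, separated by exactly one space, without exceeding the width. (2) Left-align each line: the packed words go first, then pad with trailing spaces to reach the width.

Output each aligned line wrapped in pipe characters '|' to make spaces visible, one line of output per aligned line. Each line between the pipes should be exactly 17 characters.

Answer: |string violin    |
|light umbrella   |
|language silver  |
|island umbrella  |
|quick bee        |
|triangle no      |
|butter fox year  |
|gentle so year   |
|sand             |

Derivation:
Line 1: ['string', 'violin'] (min_width=13, slack=4)
Line 2: ['light', 'umbrella'] (min_width=14, slack=3)
Line 3: ['language', 'silver'] (min_width=15, slack=2)
Line 4: ['island', 'umbrella'] (min_width=15, slack=2)
Line 5: ['quick', 'bee'] (min_width=9, slack=8)
Line 6: ['triangle', 'no'] (min_width=11, slack=6)
Line 7: ['butter', 'fox', 'year'] (min_width=15, slack=2)
Line 8: ['gentle', 'so', 'year'] (min_width=14, slack=3)
Line 9: ['sand'] (min_width=4, slack=13)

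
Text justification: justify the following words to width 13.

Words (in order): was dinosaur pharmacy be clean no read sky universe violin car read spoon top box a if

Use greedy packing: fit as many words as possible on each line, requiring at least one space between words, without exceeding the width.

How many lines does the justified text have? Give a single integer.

Line 1: ['was', 'dinosaur'] (min_width=12, slack=1)
Line 2: ['pharmacy', 'be'] (min_width=11, slack=2)
Line 3: ['clean', 'no', 'read'] (min_width=13, slack=0)
Line 4: ['sky', 'universe'] (min_width=12, slack=1)
Line 5: ['violin', 'car'] (min_width=10, slack=3)
Line 6: ['read', 'spoon'] (min_width=10, slack=3)
Line 7: ['top', 'box', 'a', 'if'] (min_width=12, slack=1)
Total lines: 7

Answer: 7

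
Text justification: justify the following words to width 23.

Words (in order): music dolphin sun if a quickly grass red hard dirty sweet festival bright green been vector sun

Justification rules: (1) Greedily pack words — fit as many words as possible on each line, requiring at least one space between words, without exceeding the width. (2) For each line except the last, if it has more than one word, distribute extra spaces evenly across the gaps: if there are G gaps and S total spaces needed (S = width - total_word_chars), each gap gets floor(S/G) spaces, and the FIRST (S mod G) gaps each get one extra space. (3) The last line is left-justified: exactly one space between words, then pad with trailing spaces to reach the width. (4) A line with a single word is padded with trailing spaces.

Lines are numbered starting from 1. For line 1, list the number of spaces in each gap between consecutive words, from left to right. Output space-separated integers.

Answer: 2 1 1 1

Derivation:
Line 1: ['music', 'dolphin', 'sun', 'if', 'a'] (min_width=22, slack=1)
Line 2: ['quickly', 'grass', 'red', 'hard'] (min_width=22, slack=1)
Line 3: ['dirty', 'sweet', 'festival'] (min_width=20, slack=3)
Line 4: ['bright', 'green', 'been'] (min_width=17, slack=6)
Line 5: ['vector', 'sun'] (min_width=10, slack=13)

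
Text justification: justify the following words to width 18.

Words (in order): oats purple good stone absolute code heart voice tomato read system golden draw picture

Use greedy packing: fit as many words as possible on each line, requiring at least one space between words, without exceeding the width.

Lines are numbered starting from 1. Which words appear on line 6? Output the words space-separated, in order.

Line 1: ['oats', 'purple', 'good'] (min_width=16, slack=2)
Line 2: ['stone', 'absolute'] (min_width=14, slack=4)
Line 3: ['code', 'heart', 'voice'] (min_width=16, slack=2)
Line 4: ['tomato', 'read', 'system'] (min_width=18, slack=0)
Line 5: ['golden', 'draw'] (min_width=11, slack=7)
Line 6: ['picture'] (min_width=7, slack=11)

Answer: picture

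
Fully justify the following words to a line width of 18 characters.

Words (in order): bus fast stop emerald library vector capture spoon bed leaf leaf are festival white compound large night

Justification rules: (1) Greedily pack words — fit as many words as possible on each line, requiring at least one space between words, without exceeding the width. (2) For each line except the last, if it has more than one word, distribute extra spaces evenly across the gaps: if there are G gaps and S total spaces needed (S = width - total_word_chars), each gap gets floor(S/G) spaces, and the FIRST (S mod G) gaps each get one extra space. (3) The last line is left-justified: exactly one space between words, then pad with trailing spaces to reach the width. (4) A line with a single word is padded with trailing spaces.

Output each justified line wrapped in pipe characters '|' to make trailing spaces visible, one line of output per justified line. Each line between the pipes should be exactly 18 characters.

Line 1: ['bus', 'fast', 'stop'] (min_width=13, slack=5)
Line 2: ['emerald', 'library'] (min_width=15, slack=3)
Line 3: ['vector', 'capture'] (min_width=14, slack=4)
Line 4: ['spoon', 'bed', 'leaf'] (min_width=14, slack=4)
Line 5: ['leaf', 'are', 'festival'] (min_width=17, slack=1)
Line 6: ['white', 'compound'] (min_width=14, slack=4)
Line 7: ['large', 'night'] (min_width=11, slack=7)

Answer: |bus    fast   stop|
|emerald    library|
|vector     capture|
|spoon   bed   leaf|
|leaf  are festival|
|white     compound|
|large night       |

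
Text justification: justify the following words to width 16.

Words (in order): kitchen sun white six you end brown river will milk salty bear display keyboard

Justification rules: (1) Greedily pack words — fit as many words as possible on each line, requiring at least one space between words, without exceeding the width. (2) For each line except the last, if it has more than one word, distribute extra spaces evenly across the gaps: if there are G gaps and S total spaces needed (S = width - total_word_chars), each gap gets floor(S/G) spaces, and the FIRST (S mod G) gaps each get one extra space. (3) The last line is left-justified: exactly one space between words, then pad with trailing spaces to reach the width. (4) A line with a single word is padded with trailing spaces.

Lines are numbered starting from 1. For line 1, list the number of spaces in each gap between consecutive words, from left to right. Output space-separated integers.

Line 1: ['kitchen', 'sun'] (min_width=11, slack=5)
Line 2: ['white', 'six', 'you'] (min_width=13, slack=3)
Line 3: ['end', 'brown', 'river'] (min_width=15, slack=1)
Line 4: ['will', 'milk', 'salty'] (min_width=15, slack=1)
Line 5: ['bear', 'display'] (min_width=12, slack=4)
Line 6: ['keyboard'] (min_width=8, slack=8)

Answer: 6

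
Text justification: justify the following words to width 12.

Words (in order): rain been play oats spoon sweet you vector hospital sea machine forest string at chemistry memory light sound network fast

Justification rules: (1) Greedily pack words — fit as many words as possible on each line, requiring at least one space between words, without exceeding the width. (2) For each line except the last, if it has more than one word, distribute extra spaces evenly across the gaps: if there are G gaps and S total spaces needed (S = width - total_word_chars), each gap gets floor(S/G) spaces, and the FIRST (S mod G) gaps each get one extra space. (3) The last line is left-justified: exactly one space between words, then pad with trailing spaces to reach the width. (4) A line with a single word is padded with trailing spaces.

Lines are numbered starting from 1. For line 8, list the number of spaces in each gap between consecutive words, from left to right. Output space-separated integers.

Answer: 4

Derivation:
Line 1: ['rain', 'been'] (min_width=9, slack=3)
Line 2: ['play', 'oats'] (min_width=9, slack=3)
Line 3: ['spoon', 'sweet'] (min_width=11, slack=1)
Line 4: ['you', 'vector'] (min_width=10, slack=2)
Line 5: ['hospital', 'sea'] (min_width=12, slack=0)
Line 6: ['machine'] (min_width=7, slack=5)
Line 7: ['forest'] (min_width=6, slack=6)
Line 8: ['string', 'at'] (min_width=9, slack=3)
Line 9: ['chemistry'] (min_width=9, slack=3)
Line 10: ['memory', 'light'] (min_width=12, slack=0)
Line 11: ['sound'] (min_width=5, slack=7)
Line 12: ['network', 'fast'] (min_width=12, slack=0)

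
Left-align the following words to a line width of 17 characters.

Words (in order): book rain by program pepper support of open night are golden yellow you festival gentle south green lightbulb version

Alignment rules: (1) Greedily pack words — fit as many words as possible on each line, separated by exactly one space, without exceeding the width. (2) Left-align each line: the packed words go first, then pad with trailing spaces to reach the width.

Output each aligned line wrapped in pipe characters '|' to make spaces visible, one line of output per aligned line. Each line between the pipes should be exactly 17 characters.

Answer: |book rain by     |
|program pepper   |
|support of open  |
|night are golden |
|yellow you       |
|festival gentle  |
|south green      |
|lightbulb version|

Derivation:
Line 1: ['book', 'rain', 'by'] (min_width=12, slack=5)
Line 2: ['program', 'pepper'] (min_width=14, slack=3)
Line 3: ['support', 'of', 'open'] (min_width=15, slack=2)
Line 4: ['night', 'are', 'golden'] (min_width=16, slack=1)
Line 5: ['yellow', 'you'] (min_width=10, slack=7)
Line 6: ['festival', 'gentle'] (min_width=15, slack=2)
Line 7: ['south', 'green'] (min_width=11, slack=6)
Line 8: ['lightbulb', 'version'] (min_width=17, slack=0)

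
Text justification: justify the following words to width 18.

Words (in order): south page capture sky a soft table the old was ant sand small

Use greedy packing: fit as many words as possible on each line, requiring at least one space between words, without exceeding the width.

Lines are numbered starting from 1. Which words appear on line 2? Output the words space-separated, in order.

Line 1: ['south', 'page', 'capture'] (min_width=18, slack=0)
Line 2: ['sky', 'a', 'soft', 'table'] (min_width=16, slack=2)
Line 3: ['the', 'old', 'was', 'ant'] (min_width=15, slack=3)
Line 4: ['sand', 'small'] (min_width=10, slack=8)

Answer: sky a soft table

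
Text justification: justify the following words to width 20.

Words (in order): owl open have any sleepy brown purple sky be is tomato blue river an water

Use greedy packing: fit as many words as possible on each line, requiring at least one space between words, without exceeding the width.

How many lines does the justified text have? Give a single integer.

Answer: 4

Derivation:
Line 1: ['owl', 'open', 'have', 'any'] (min_width=17, slack=3)
Line 2: ['sleepy', 'brown', 'purple'] (min_width=19, slack=1)
Line 3: ['sky', 'be', 'is', 'tomato'] (min_width=16, slack=4)
Line 4: ['blue', 'river', 'an', 'water'] (min_width=19, slack=1)
Total lines: 4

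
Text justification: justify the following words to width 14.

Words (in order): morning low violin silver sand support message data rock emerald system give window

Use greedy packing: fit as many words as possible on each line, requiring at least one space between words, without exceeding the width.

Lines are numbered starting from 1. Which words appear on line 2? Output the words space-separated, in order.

Line 1: ['morning', 'low'] (min_width=11, slack=3)
Line 2: ['violin', 'silver'] (min_width=13, slack=1)
Line 3: ['sand', 'support'] (min_width=12, slack=2)
Line 4: ['message', 'data'] (min_width=12, slack=2)
Line 5: ['rock', 'emerald'] (min_width=12, slack=2)
Line 6: ['system', 'give'] (min_width=11, slack=3)
Line 7: ['window'] (min_width=6, slack=8)

Answer: violin silver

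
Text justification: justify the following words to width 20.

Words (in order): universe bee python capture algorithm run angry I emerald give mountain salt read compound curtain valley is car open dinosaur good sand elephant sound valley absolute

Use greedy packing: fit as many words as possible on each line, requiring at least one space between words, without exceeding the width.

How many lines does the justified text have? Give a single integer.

Line 1: ['universe', 'bee', 'python'] (min_width=19, slack=1)
Line 2: ['capture', 'algorithm'] (min_width=17, slack=3)
Line 3: ['run', 'angry', 'I', 'emerald'] (min_width=19, slack=1)
Line 4: ['give', 'mountain', 'salt'] (min_width=18, slack=2)
Line 5: ['read', 'compound'] (min_width=13, slack=7)
Line 6: ['curtain', 'valley', 'is'] (min_width=17, slack=3)
Line 7: ['car', 'open', 'dinosaur'] (min_width=17, slack=3)
Line 8: ['good', 'sand', 'elephant'] (min_width=18, slack=2)
Line 9: ['sound', 'valley'] (min_width=12, slack=8)
Line 10: ['absolute'] (min_width=8, slack=12)
Total lines: 10

Answer: 10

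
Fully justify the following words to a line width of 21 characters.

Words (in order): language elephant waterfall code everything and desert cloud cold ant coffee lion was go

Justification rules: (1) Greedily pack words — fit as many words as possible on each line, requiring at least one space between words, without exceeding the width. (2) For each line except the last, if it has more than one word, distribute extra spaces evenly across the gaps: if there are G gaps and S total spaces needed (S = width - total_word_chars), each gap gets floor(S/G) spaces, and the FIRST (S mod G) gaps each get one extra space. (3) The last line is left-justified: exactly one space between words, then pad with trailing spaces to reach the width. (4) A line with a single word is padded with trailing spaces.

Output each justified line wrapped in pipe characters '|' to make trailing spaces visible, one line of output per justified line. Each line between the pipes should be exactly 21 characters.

Answer: |language     elephant|
|waterfall        code|
|everything and desert|
|cloud cold ant coffee|
|lion was go          |

Derivation:
Line 1: ['language', 'elephant'] (min_width=17, slack=4)
Line 2: ['waterfall', 'code'] (min_width=14, slack=7)
Line 3: ['everything', 'and', 'desert'] (min_width=21, slack=0)
Line 4: ['cloud', 'cold', 'ant', 'coffee'] (min_width=21, slack=0)
Line 5: ['lion', 'was', 'go'] (min_width=11, slack=10)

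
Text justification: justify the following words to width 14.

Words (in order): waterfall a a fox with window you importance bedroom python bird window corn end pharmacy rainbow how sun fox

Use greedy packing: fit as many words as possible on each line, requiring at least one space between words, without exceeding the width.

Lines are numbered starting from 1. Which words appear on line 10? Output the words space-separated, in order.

Answer: sun fox

Derivation:
Line 1: ['waterfall', 'a', 'a'] (min_width=13, slack=1)
Line 2: ['fox', 'with'] (min_width=8, slack=6)
Line 3: ['window', 'you'] (min_width=10, slack=4)
Line 4: ['importance'] (min_width=10, slack=4)
Line 5: ['bedroom', 'python'] (min_width=14, slack=0)
Line 6: ['bird', 'window'] (min_width=11, slack=3)
Line 7: ['corn', 'end'] (min_width=8, slack=6)
Line 8: ['pharmacy'] (min_width=8, slack=6)
Line 9: ['rainbow', 'how'] (min_width=11, slack=3)
Line 10: ['sun', 'fox'] (min_width=7, slack=7)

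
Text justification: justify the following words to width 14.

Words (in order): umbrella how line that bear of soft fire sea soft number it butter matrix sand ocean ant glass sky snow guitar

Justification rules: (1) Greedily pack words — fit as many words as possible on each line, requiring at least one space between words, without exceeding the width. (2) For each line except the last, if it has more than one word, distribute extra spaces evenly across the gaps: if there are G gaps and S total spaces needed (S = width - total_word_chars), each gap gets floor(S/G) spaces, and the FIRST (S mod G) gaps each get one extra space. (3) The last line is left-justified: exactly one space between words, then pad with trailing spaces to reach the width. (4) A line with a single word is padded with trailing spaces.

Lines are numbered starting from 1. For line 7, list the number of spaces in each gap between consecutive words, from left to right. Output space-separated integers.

Line 1: ['umbrella', 'how'] (min_width=12, slack=2)
Line 2: ['line', 'that', 'bear'] (min_width=14, slack=0)
Line 3: ['of', 'soft', 'fire'] (min_width=12, slack=2)
Line 4: ['sea', 'soft'] (min_width=8, slack=6)
Line 5: ['number', 'it'] (min_width=9, slack=5)
Line 6: ['butter', 'matrix'] (min_width=13, slack=1)
Line 7: ['sand', 'ocean', 'ant'] (min_width=14, slack=0)
Line 8: ['glass', 'sky', 'snow'] (min_width=14, slack=0)
Line 9: ['guitar'] (min_width=6, slack=8)

Answer: 1 1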